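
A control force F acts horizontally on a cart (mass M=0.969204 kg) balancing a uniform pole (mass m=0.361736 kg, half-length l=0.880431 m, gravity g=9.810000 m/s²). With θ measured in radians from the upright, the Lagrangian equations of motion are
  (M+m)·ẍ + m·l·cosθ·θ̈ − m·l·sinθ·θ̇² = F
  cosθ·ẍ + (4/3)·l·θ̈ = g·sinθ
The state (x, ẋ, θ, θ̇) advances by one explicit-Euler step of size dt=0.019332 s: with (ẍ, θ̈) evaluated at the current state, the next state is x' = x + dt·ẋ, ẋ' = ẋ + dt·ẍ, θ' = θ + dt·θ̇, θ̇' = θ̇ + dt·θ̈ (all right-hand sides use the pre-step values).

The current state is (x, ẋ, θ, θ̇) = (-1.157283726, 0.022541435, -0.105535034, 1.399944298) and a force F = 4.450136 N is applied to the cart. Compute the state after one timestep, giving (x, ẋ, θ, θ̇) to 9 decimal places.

sinθ=-0.105339241, cosθ=0.994436345
temp = (F + m·l·θ̇²·sinθ)/(M+m) = (4.450136 + -0.065750454)/1.330940 = 3.294202253
θ̈ = (g·sinθ − cosθ·temp)/(l·(4/3 − m·cos²θ/(M+m))) = -4.597658702
ẍ = temp − m·l·θ̈·cosθ/(M+m) = 4.388265169
Euler: x'=-1.157283726+0.019332·0.022541435=-1.156847955, ẋ'=0.022541435+0.019332·4.388265169=0.107375377
       θ'=-0.105535034+0.019332·1.399944298=-0.078471311, θ̇'=1.399944298+0.019332·-4.597658702=1.311062360

(-1.156847955, 0.107375377, -0.078471311, 1.311062360)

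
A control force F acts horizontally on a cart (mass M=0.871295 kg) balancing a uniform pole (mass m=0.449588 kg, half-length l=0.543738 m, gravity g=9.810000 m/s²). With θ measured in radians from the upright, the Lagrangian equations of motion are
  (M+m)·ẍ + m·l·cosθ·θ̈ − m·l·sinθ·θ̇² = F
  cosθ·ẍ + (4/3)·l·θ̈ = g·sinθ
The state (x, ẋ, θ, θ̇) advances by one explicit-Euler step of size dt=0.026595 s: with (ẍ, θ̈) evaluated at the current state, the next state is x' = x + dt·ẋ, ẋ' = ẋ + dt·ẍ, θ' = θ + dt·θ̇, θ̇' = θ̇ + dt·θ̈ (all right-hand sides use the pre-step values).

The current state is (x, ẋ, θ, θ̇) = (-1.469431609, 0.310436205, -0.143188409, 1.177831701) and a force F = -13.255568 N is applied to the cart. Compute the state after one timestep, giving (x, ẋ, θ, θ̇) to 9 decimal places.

(-1.461175558, -0.034211626, -0.111863975, 1.597000712)

sinθ=-0.142699614, cosθ=0.989766043
temp = (F + m·l·θ̇²·sinθ)/(M+m) = (-13.255568 + -0.048394240)/1.320883 = -10.072021700
θ̈ = (g·sinθ − cosθ·temp)/(l·(4/3 − m·cos²θ/(M+m))) = 15.761196138
ẍ = temp − m·l·θ̈·cosθ/(M+m) = -12.959121318
Euler: x'=-1.469431609+0.026595·0.310436205=-1.461175558, ẋ'=0.310436205+0.026595·-12.959121318=-0.034211626
       θ'=-0.143188409+0.026595·1.177831701=-0.111863975, θ̇'=1.177831701+0.026595·15.761196138=1.597000712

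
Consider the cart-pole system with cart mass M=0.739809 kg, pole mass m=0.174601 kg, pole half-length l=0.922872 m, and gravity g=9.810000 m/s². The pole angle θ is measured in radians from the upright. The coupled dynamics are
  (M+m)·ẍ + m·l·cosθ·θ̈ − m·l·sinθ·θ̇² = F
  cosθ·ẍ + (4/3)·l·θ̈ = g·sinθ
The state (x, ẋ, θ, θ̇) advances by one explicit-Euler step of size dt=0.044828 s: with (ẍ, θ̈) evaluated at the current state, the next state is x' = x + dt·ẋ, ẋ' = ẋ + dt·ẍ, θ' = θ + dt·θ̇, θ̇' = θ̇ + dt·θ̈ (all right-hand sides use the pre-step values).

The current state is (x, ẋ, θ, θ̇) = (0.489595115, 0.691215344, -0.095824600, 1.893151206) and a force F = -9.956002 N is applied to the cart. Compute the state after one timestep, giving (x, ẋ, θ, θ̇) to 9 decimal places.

sinθ=-0.095678018, cosθ=0.995412335
temp = (F + m·l·θ̇²·sinθ)/(M+m) = (-9.956002 + -0.055254922)/0.914410 = -10.948323971
θ̈ = (g·sinθ − cosθ·temp)/(l·(4/3 − m·cos²θ/(M+m))) = 9.432301668
ẍ = temp − m·l·θ̈·cosθ/(M+m) = -12.602828384
Euler: x'=0.489595115+0.044828·0.691215344=0.520580916, ẋ'=0.691215344+0.044828·-12.602828384=0.126255753
       θ'=-0.095824600+0.044828·1.893151206=-0.010958418, θ̇'=1.893151206+0.044828·9.432301668=2.315982425

(0.520580916, 0.126255753, -0.010958418, 2.315982425)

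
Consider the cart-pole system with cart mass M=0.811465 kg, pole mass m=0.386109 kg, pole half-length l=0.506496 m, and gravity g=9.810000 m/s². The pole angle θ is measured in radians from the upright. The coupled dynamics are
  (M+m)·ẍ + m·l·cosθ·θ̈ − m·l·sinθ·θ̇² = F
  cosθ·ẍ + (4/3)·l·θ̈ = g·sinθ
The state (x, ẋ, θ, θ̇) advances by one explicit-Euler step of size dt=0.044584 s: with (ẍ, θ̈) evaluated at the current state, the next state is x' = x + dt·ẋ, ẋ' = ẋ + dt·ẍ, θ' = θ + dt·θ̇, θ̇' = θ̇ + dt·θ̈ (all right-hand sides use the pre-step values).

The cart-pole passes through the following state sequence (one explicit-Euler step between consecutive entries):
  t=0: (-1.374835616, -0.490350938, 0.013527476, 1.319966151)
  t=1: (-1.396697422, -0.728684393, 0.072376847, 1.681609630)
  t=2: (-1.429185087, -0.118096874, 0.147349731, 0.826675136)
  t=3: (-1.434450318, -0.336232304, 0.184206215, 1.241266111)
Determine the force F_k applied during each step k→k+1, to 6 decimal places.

F_0 = -4.820338 N
F_1 = 12.620789 N
F_2 = -4.080123 N

step 0→1:
  ẍ = (ẋ'−ẋ)/dt = (-0.728684393−-0.490350938)/0.044584 = -5.345717
  θ̈ = (θ̇'−θ̇)/dt = (1.681609630−1.319966151)/0.044584 = 8.111508
  sinθ=0.013527, cosθ=0.999909
  F = (M+m)·ẍ + m·l·cosθ·θ̈ − m·l·sinθ·θ̇² = -6.401892 + 1.586163 − 0.004609 = -4.820338
step 1→2:
  ẍ = (ẋ'−ẋ)/dt = (-0.118096874−-0.728684393)/0.044584 = 13.695216
  θ̈ = (θ̇'−θ̇)/dt = (0.826675136−1.681609630)/0.044584 = -19.175814
  sinθ=0.072314, cosθ=0.997382
  F = (M+m)·ẍ + m·l·cosθ·θ̈ − m·l·sinθ·θ̇² = 16.401035 + -3.740255 − 0.039990 = 12.620789
step 2→3:
  ẍ = (ẋ'−ẋ)/dt = (-0.336232304−-0.118096874)/0.044584 = -4.892684
  θ̈ = (θ̇'−θ̇)/dt = (1.241266111−0.826675136)/0.044584 = 9.299098
  sinθ=0.146817, cosθ=0.989164
  F = (M+m)·ẍ + m·l·cosθ·θ̈ − m·l·sinθ·θ̇² = -5.859351 + 1.798850 − 0.019622 = -4.080123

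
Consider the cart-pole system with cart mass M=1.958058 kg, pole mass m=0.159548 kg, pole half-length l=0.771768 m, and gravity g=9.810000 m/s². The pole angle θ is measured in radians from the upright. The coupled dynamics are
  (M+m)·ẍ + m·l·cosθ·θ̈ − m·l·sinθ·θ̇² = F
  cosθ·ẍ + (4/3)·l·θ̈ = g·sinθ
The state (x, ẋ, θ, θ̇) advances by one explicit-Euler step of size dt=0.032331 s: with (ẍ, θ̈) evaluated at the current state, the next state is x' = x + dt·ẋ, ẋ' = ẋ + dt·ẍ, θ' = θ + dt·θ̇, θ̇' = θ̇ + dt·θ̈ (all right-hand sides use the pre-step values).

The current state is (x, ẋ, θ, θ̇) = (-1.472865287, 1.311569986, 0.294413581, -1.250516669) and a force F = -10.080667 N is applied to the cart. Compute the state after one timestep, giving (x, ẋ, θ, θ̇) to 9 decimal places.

(-1.430460918, 1.144913014, 0.253983127, -1.006089640)

sinθ=0.290178713, cosθ=0.956972473
temp = (F + m·l·θ̇²·sinθ)/(M+m) = (-10.080667 + 0.055875658)/2.117606 = -4.734021032
θ̈ = (g·sinθ − cosθ·temp)/(l·(4/3 − m·cos²θ/(M+m))) = 7.560144408
ẍ = temp − m·l·θ̈·cosθ/(M+m) = -5.154711343
Euler: x'=-1.472865287+0.032331·1.311569986=-1.430460918, ẋ'=1.311569986+0.032331·-5.154711343=1.144913014
       θ'=0.294413581+0.032331·-1.250516669=0.253983127, θ̇'=-1.250516669+0.032331·7.560144408=-1.006089640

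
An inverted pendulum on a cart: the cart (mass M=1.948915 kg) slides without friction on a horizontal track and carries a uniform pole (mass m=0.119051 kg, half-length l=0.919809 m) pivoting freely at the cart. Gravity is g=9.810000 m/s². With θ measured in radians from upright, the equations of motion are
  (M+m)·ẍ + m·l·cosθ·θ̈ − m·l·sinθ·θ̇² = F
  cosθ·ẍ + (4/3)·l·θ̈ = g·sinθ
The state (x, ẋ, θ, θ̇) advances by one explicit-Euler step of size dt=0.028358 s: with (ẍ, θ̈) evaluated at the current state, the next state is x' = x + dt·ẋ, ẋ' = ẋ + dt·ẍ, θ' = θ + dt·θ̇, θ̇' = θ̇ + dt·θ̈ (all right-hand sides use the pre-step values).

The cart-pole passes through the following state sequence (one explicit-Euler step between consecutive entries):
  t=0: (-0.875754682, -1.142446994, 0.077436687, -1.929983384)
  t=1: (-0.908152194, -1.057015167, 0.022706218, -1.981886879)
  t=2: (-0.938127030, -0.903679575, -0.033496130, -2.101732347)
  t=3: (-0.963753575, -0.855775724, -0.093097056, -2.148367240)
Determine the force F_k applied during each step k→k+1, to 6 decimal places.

F_0 = 5.998614 N
F_1 = 10.709347 N
F_2 = 3.329539 N

step 0→1:
  ẍ = (ẋ'−ẋ)/dt = (-1.057015167−-1.142446994)/0.028358 = 3.012618
  θ̈ = (θ̇'−θ̇)/dt = (-1.981886879−-1.929983384)/0.028358 = -1.830295
  sinθ=0.077359, cosθ=0.997003
  F = (M+m)·ẍ + m·l·cosθ·θ̈ − m·l·sinθ·θ̇² = 6.229992 + -0.199824 − 0.031554 = 5.998614
step 1→2:
  ẍ = (ẋ'−ẋ)/dt = (-0.903679575−-1.057015167)/0.028358 = 5.407137
  θ̈ = (θ̇'−θ̇)/dt = (-2.101732347−-1.981886879)/0.028358 = -4.226161
  sinθ=0.022704, cosθ=0.999742
  F = (M+m)·ẍ + m·l·cosθ·θ̈ − m·l·sinθ·θ̇² = 11.181776 + -0.462663 − 0.009766 = 10.709347
step 2→3:
  ẍ = (ẋ'−ẋ)/dt = (-0.855775724−-0.903679575)/0.028358 = 1.689254
  θ̈ = (θ̇'−θ̇)/dt = (-2.148367240−-2.101732347)/0.028358 = -1.644506
  sinθ=-0.033490, cosθ=0.999439
  F = (M+m)·ẍ + m·l·cosθ·θ̈ − m·l·sinθ·θ̇² = 3.493319 + -0.179979 − -0.016199 = 3.329539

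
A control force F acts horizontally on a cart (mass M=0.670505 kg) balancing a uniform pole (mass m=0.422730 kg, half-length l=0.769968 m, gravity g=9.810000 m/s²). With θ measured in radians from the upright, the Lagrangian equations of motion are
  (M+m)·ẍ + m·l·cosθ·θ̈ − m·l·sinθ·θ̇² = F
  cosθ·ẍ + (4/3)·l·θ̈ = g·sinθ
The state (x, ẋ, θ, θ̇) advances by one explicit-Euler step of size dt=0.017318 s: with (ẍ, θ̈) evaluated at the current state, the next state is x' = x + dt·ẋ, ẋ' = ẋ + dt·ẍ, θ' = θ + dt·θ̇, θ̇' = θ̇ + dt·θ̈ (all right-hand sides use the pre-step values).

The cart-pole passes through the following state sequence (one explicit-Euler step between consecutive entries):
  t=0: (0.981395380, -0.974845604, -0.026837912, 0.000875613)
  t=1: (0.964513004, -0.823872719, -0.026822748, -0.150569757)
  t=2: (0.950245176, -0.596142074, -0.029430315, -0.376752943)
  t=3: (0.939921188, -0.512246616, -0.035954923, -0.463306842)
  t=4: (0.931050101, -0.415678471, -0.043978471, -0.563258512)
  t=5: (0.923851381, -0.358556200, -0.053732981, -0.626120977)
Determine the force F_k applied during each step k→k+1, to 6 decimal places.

F_0 = 6.685117 N
F_1 = 10.126630 N
F_2 = 3.671376 N
F_3 = 4.221219 N
F_4 = 2.430157 N

step 0→1:
  ẍ = (ẋ'−ẋ)/dt = (-0.823872719−-0.974845604)/0.017318 = 8.717686
  θ̈ = (θ̇'−θ̇)/dt = (-0.150569757−0.000875613)/0.017318 = -8.744969
  sinθ=-0.026835, cosθ=0.999640
  F = (M+m)·ẍ + m·l·cosθ·θ̈ − m·l·sinθ·θ̇² = 9.530479 + -2.845362 − -0.000000 = 6.685117
step 1→2:
  ẍ = (ẋ'−ẋ)/dt = (-0.596142074−-0.823872719)/0.017318 = 13.149939
  θ̈ = (θ̇'−θ̇)/dt = (-0.376752943−-0.150569757)/0.017318 = -13.060584
  sinθ=-0.026820, cosθ=0.999640
  F = (M+m)·ẍ + m·l·cosθ·θ̈ − m·l·sinθ·θ̇² = 14.375974 + -4.249542 − -0.000198 = 10.126630
step 2→3:
  ẍ = (ẋ'−ẋ)/dt = (-0.512246616−-0.596142074)/0.017318 = 4.844408
  θ̈ = (θ̇'−θ̇)/dt = (-0.463306842−-0.376752943)/0.017318 = -4.997915
  sinθ=-0.029426, cosθ=0.999567
  F = (M+m)·ẍ + m·l·cosθ·θ̈ − m·l·sinθ·θ̇² = 5.296076 + -1.626060 − -0.001360 = 3.671376
step 3→4:
  ẍ = (ẋ'−ẋ)/dt = (-0.415678471−-0.512246616)/0.017318 = 5.576172
  θ̈ = (θ̇'−θ̇)/dt = (-0.563258512−-0.463306842)/0.017318 = -5.771548
  sinθ=-0.035947, cosθ=0.999354
  F = (M+m)·ẍ + m·l·cosθ·θ̈ − m·l·sinθ·θ̇² = 6.096066 + -1.877359 − -0.002512 = 4.221219
step 4→5:
  ẍ = (ẋ'−ẋ)/dt = (-0.358556200−-0.415678471)/0.017318 = 3.298434
  θ̈ = (θ̇'−θ̇)/dt = (-0.626120977−-0.563258512)/0.017318 = -3.629892
  sinθ=-0.043964, cosθ=0.999033
  F = (M+m)·ẍ + m·l·cosθ·θ̈ − m·l·sinθ·θ̇² = 3.605963 + -1.180346 − -0.004540 = 2.430157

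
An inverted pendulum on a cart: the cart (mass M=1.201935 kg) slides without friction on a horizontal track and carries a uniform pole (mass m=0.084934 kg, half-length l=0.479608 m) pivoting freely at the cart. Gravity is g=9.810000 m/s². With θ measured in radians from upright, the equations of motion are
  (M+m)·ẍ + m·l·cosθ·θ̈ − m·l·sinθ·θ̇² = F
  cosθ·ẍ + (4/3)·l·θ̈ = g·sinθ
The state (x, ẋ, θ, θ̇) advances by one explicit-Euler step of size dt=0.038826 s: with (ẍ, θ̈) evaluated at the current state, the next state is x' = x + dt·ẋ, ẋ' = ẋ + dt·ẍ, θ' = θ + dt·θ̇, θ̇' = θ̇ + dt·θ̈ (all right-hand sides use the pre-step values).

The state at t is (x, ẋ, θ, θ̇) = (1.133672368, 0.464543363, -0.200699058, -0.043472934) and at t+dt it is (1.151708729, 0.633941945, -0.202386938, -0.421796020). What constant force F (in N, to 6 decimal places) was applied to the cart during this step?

F = 5.225692 N

ẍ = (ẋ'−ẋ)/dt = (0.633941945−0.464543363)/0.038826 = 4.363019
θ̈ = (θ̇'−θ̇)/dt = (-0.421796020−-0.043472934)/0.038826 = -9.744065
sinθ=-0.199354, cosθ=0.979927
F = (M+m)·ẍ + m·l·cosθ·θ̈ − m·l·sinθ·θ̇² = 5.614634 + -0.388957 − -0.000015 = 5.225692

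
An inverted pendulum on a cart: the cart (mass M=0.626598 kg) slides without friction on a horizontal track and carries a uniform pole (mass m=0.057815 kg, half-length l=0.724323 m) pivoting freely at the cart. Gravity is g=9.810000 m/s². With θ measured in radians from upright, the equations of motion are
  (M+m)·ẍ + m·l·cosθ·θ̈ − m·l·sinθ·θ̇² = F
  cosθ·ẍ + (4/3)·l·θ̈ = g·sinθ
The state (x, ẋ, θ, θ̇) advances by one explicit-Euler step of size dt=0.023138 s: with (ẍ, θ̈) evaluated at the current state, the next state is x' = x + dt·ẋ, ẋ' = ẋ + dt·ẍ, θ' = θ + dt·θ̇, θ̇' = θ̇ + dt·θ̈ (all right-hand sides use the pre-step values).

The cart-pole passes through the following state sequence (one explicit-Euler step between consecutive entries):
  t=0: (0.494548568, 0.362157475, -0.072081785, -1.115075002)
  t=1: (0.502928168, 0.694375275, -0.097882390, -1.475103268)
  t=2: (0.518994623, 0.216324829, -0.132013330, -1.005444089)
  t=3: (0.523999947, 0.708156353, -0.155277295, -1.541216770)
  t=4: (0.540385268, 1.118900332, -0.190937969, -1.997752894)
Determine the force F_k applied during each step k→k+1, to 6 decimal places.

F_0 = 9.180711 N
F_1 = -13.285688 N
F_2 = 13.592516 N
F_3 = 11.348701 N

step 0→1:
  ẍ = (ẋ'−ẋ)/dt = (0.694375275−0.362157475)/0.023138 = 14.358104
  θ̈ = (θ̇'−θ̇)/dt = (-1.475103268−-1.115075002)/0.023138 = -15.560043
  sinθ=-0.072019, cosθ=0.997403
  F = (M+m)·ẍ + m·l·cosθ·θ̈ − m·l·sinθ·θ̇² = 9.826873 + -0.649912 − -0.003750 = 9.180711
step 1→2:
  ẍ = (ẋ'−ẋ)/dt = (0.216324829−0.694375275)/0.023138 = -20.660837
  θ̈ = (θ̇'−θ̇)/dt = (-1.005444089−-1.475103268)/0.023138 = 20.298175
  sinθ=-0.097726, cosθ=0.995213
  F = (M+m)·ẍ + m·l·cosθ·θ̈ − m·l·sinθ·θ̇² = -14.140545 + 0.845953 − -0.008905 = -13.285688
step 2→3:
  ẍ = (ẋ'−ẋ)/dt = (0.708156353−0.216324829)/0.023138 = 21.256441
  θ̈ = (θ̇'−θ̇)/dt = (-1.541216770−-1.005444089)/0.023138 = -23.155531
  sinθ=-0.131630, cosθ=0.991299
  F = (M+m)·ẍ + m·l·cosθ·θ̈ − m·l·sinθ·θ̇² = 14.548184 + -0.961241 − -0.005572 = 13.592516
step 3→4:
  ẍ = (ẋ'−ẋ)/dt = (1.118900332−0.708156353)/0.023138 = 17.751922
  θ̈ = (θ̇'−θ̇)/dt = (-1.997752894−-1.541216770)/0.023138 = -19.731011
  sinθ=-0.154654, cosθ=0.987969
  F = (M+m)·ẍ + m·l·cosθ·θ̈ − m·l·sinθ·θ̇² = 12.149646 + -0.816329 − -0.015384 = 11.348701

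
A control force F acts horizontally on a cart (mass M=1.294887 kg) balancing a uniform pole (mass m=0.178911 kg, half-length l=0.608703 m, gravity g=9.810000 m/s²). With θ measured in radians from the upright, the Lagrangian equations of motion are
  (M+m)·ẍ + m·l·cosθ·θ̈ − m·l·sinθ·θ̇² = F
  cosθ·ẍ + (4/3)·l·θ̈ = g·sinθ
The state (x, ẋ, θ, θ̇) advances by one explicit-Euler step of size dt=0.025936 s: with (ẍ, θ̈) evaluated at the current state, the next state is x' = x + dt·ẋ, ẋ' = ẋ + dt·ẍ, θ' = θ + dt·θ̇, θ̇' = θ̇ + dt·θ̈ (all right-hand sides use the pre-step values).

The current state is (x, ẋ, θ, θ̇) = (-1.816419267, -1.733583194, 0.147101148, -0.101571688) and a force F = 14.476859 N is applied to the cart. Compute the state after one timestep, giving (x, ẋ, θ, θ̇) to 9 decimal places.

sinθ=0.146571208, cosθ=0.989200122
temp = (F + m·l·θ̇²·sinθ)/(M+m) = (14.476859 + 0.000164678)/1.473798 = 9.822936168
θ̈ = (g·sinθ − cosθ·temp)/(l·(4/3 − m·cos²θ/(M+m))) = -11.198438690
ẍ = temp − m·l·θ̈·cosθ/(M+m) = 10.641487954
Euler: x'=-1.816419267+0.025936·-1.733583194=-1.861381481, ẋ'=-1.733583194+0.025936·10.641487954=-1.457585562
       θ'=0.147101148+0.025936·-0.101571688=0.144466785, θ̇'=-0.101571688+0.025936·-11.198438690=-0.392014394

(-1.861381481, -1.457585562, 0.144466785, -0.392014394)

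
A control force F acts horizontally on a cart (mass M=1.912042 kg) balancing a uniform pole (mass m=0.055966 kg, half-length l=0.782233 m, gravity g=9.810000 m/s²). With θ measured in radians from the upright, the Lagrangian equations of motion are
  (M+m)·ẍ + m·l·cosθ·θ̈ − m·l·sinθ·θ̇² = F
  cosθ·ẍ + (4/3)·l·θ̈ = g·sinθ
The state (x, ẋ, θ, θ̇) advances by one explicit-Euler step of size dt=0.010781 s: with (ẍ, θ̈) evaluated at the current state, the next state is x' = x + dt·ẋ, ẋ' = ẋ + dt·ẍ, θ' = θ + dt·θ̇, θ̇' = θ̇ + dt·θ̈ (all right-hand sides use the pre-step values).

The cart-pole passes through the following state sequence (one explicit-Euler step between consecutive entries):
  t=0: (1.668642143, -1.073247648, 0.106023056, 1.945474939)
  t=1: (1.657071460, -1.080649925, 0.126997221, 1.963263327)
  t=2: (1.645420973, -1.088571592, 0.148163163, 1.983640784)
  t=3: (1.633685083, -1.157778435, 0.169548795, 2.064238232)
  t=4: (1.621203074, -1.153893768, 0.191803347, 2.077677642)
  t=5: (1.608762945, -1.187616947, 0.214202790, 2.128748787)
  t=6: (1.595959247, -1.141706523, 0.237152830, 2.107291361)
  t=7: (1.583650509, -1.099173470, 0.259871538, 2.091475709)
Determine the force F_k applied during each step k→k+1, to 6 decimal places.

step 0→1:
  ẍ = (ẋ'−ẋ)/dt = (-1.080649925−-1.073247648)/0.010781 = -0.686604
  θ̈ = (θ̇'−θ̇)/dt = (1.963263327−1.945474939)/0.010781 = 1.649976
  sinθ=0.105825, cosθ=0.994385
  F = (M+m)·ẍ + m·l·cosθ·θ̈ − m·l·sinθ·θ̇² = -1.351242 + 0.071828 − 0.017535 = -1.296949
step 1→2:
  ẍ = (ẋ'−ẋ)/dt = (-1.088571592−-1.080649925)/0.010781 = -0.734780
  θ̈ = (θ̇'−θ̇)/dt = (1.983640784−1.963263327)/0.010781 = 1.890127
  sinθ=0.126656, cosθ=0.991947
  F = (M+m)·ẍ + m·l·cosθ·θ̈ − m·l·sinθ·θ̇² = -1.446054 + 0.082080 − 0.021372 = -1.385345
step 2→3:
  ẍ = (ẋ'−ẋ)/dt = (-1.157778435−-1.088571592)/0.010781 = -6.419334
  θ̈ = (θ̇'−θ̇)/dt = (2.064238232−1.983640784)/0.010781 = 7.475879
  sinθ=0.147622, cosθ=0.989044
  F = (M+m)·ẍ + m·l·cosθ·θ̈ − m·l·sinθ·θ̇² = -12.633301 + 0.323697 − 0.025429 = -12.335034
step 3→4:
  ẍ = (ẋ'−ẋ)/dt = (-1.153893768−-1.157778435)/0.010781 = 0.360325
  θ̈ = (θ̇'−θ̇)/dt = (2.077677642−2.064238232)/0.010781 = 1.246583
  sinθ=0.168738, cosθ=0.985661
  F = (M+m)·ẍ + m·l·cosθ·θ̈ − m·l·sinθ·θ̇² = 0.709123 + 0.053791 − 0.031477 = 0.731437
step 4→5:
  ẍ = (ẋ'−ẋ)/dt = (-1.187616947−-1.153893768)/0.010781 = -3.128020
  θ̈ = (θ̇'−θ̇)/dt = (2.128748787−2.077677642)/0.010781 = 4.737144
  sinθ=0.190629, cosθ=0.981662
  F = (M+m)·ẍ + m·l·cosθ·θ̈ − m·l·sinθ·θ̇² = -6.155968 + 0.203582 − 0.036025 = -5.988411
step 5→6:
  ẍ = (ẋ'−ẋ)/dt = (-1.141706523−-1.187616947)/0.010781 = 4.258457
  θ̈ = (θ̇'−θ̇)/dt = (2.107291361−2.128748787)/0.010781 = -1.990300
  sinθ=0.212569, cosθ=0.977146
  F = (M+m)·ẍ + m·l·cosθ·θ̈ − m·l·sinθ·θ̇² = 8.380677 + -0.085141 − 0.042170 = 8.253366
step 6→7:
  ẍ = (ẋ'−ẋ)/dt = (-1.099173470−-1.141706523)/0.010781 = 3.945186
  θ̈ = (θ̇'−θ̇)/dt = (2.091475709−2.107291361)/0.010781 = -1.466993
  sinθ=0.234936, cosθ=0.972011
  F = (M+m)·ẍ + m·l·cosθ·θ̈ − m·l·sinθ·θ̇² = 7.764158 + -0.062425 − 0.045673 = 7.656060

F_0 = -1.296949 N
F_1 = -1.385345 N
F_2 = -12.335034 N
F_3 = 0.731437 N
F_4 = -5.988411 N
F_5 = 8.253366 N
F_6 = 7.656060 N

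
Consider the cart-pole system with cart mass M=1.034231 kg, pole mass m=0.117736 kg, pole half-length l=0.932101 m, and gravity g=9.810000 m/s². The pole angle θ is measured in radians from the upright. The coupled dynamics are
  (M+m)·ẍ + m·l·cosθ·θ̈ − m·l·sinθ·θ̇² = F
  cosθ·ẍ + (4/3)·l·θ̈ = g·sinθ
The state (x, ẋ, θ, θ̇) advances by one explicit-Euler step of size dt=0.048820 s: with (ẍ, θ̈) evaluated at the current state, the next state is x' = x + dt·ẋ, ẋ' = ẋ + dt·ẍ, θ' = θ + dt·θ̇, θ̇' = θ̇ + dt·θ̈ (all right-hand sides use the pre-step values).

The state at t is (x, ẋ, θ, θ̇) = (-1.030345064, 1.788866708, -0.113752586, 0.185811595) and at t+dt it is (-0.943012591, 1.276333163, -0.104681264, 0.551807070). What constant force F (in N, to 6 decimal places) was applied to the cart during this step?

F = -11.276020 N

ẍ = (ẋ'−ẋ)/dt = (1.276333163−1.788866708)/0.048820 = -10.498434
θ̈ = (θ̇'−θ̇)/dt = (0.551807070−0.185811595)/0.048820 = 7.496835
sinθ=-0.113507, cosθ=0.993537
F = (M+m)·ẍ + m·l·cosθ·θ̈ − m·l·sinθ·θ̇² = -12.093849 + 0.817399 − -0.000430 = -11.276020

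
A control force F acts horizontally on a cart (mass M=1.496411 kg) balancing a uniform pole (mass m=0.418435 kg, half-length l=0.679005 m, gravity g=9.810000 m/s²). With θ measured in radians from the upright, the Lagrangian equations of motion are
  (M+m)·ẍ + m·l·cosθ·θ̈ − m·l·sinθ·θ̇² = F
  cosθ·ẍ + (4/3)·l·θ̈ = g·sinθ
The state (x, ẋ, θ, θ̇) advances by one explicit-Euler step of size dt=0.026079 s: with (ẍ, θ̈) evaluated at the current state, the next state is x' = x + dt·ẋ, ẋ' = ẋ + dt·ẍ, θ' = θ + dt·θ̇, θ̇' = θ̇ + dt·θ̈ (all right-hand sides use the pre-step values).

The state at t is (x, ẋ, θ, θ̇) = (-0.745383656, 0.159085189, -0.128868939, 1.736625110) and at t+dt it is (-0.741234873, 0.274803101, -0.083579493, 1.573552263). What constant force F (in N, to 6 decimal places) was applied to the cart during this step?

F = 6.844809 N

ẍ = (ẋ'−ẋ)/dt = (0.274803101−0.159085189)/0.026079 = 4.437207
θ̈ = (θ̇'−θ̇)/dt = (1.573552263−1.736625110)/0.026079 = -6.253033
sinθ=-0.128513, cosθ=0.991708
F = (M+m)·ẍ + m·l·cosθ·θ̈ − m·l·sinθ·θ̇² = 8.496567 + -1.761876 − -0.110118 = 6.844809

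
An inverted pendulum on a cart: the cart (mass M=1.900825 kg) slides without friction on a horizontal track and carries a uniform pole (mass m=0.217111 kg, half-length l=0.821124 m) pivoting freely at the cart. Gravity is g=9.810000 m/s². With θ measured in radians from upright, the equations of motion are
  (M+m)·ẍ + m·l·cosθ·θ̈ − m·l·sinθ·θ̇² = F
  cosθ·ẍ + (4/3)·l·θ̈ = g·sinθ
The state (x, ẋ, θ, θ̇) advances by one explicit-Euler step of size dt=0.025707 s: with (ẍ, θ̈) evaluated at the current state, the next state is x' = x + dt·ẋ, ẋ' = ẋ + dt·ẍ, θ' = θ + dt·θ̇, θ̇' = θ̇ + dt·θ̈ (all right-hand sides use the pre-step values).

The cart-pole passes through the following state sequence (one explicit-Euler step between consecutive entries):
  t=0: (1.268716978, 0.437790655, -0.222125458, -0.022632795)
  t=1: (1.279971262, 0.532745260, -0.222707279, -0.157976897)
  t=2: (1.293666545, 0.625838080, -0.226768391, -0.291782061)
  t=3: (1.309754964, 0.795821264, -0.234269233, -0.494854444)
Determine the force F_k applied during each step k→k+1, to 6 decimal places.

F_0 = 6.907559 N
F_1 = 6.765663 N
F_2 = 12.635677 N

step 0→1:
  ẍ = (ẋ'−ẋ)/dt = (0.532745260−0.437790655)/0.025707 = 3.693726
  θ̈ = (θ̇'−θ̇)/dt = (-0.157976897−-0.022632795)/0.025707 = -5.264873
  sinθ=-0.220303, cosθ=0.975431
  F = (M+m)·ẍ + m·l·cosθ·θ̈ − m·l·sinθ·θ̇² = 7.823075 + -0.915536 − -0.000020 = 6.907559
step 1→2:
  ẍ = (ẋ'−ẋ)/dt = (0.625838080−0.532745260)/0.025707 = 3.621302
  θ̈ = (θ̇'−θ̇)/dt = (-0.291782061−-0.157976897)/0.025707 = -5.205009
  sinθ=-0.220871, cosθ=0.975303
  F = (M+m)·ẍ + m·l·cosθ·θ̈ − m·l·sinθ·θ̇² = 7.669687 + -0.905006 − -0.000983 = 6.765663
step 2→3:
  ẍ = (ẋ'−ẋ)/dt = (0.795821264−0.625838080)/0.025707 = 6.612331
  θ̈ = (θ̇'−θ̇)/dt = (-0.494854444−-0.291782061)/0.025707 = -7.899498
  sinθ=-0.224830, cosθ=0.974398
  F = (M+m)·ẍ + m·l·cosθ·θ̈ − m·l·sinθ·θ̇² = 14.004493 + -1.372229 − -0.003412 = 12.635677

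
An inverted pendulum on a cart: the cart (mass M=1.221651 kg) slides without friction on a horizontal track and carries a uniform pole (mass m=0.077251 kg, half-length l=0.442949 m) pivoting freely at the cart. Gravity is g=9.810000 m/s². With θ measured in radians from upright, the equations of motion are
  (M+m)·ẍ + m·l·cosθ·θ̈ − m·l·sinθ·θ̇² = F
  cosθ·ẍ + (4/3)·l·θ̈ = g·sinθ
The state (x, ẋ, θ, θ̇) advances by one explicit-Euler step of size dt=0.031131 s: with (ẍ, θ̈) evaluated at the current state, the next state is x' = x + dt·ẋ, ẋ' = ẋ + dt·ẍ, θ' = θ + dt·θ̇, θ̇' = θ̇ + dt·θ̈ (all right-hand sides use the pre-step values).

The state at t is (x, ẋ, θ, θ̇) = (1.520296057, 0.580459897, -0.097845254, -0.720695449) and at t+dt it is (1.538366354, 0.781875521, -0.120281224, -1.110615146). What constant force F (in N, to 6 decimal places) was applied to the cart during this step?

F = 7.979013 N

ẍ = (ẋ'−ẋ)/dt = (0.781875521−0.580459897)/0.031131 = 6.469937
θ̈ = (θ̇'−θ̇)/dt = (-1.110615146−-0.720695449)/0.031131 = -12.525126
sinθ=-0.097689, cosθ=0.995217
F = (M+m)·ẍ + m·l·cosθ·θ̈ − m·l·sinθ·θ̇² = 8.403815 + -0.426538 − -0.001736 = 7.979013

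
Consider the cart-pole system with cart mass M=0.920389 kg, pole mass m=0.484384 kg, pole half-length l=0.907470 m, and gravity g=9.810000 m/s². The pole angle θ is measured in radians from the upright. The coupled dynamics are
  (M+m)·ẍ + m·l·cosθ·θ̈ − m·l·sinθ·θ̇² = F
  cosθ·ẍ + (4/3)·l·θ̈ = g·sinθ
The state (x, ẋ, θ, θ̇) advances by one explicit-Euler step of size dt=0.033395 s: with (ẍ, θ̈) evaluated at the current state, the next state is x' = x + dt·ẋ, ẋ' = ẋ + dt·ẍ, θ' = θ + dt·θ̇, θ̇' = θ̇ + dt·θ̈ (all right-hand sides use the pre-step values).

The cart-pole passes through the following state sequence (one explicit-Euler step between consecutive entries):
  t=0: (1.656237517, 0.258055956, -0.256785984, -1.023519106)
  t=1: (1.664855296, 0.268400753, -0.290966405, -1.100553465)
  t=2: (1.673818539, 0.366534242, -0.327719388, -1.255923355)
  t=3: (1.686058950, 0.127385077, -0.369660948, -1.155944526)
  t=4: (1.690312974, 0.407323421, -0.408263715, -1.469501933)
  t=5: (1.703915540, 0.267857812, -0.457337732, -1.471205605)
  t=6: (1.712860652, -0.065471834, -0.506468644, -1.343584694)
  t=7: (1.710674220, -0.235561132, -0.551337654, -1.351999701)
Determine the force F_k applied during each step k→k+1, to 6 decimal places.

step 0→1:
  ẍ = (ẋ'−ẋ)/dt = (0.268400753−0.258055956)/0.033395 = 0.309771
  θ̈ = (θ̇'−θ̇)/dt = (-1.100553465−-1.023519106)/0.033395 = -2.306763
  sinθ=-0.253973, cosθ=0.967211
  F = (M+m)·ẍ + m·l·cosθ·θ̈ − m·l·sinθ·θ̇² = 0.435158 + -0.980723 − -0.116950 = -0.428615
step 1→2:
  ẍ = (ẋ'−ẋ)/dt = (0.366534242−0.268400753)/0.033395 = 2.938568
  θ̈ = (θ̇'−θ̇)/dt = (-1.255923355−-1.100553465)/0.033395 = -4.652490
  sinθ=-0.286878, cosθ=0.957967
  F = (M+m)·ẍ + m·l·cosθ·θ̈ − m·l·sinθ·θ̇² = 4.128021 + -1.959107 − -0.152736 = 2.321651
step 2→3:
  ẍ = (ẋ'−ẋ)/dt = (0.127385077−0.366534242)/0.033395 = -7.161227
  θ̈ = (θ̇'−θ̇)/dt = (-1.155944526−-1.255923355)/0.033395 = 2.993826
  sinθ=-0.321885, cosθ=0.946779
  F = (M+m)·ẍ + m·l·cosθ·θ̈ − m·l·sinθ·θ̇² = -10.059898 + 1.245940 − -0.223177 = -8.590781
step 3→4:
  ẍ = (ẋ'−ẋ)/dt = (0.407323421−0.127385077)/0.033395 = 8.382642
  θ̈ = (θ̇'−θ̇)/dt = (-1.469501933−-1.155944526)/0.033395 = -9.389352
  sinθ=-0.361299, cosθ=0.932450
  F = (M+m)·ẍ + m·l·cosθ·θ̈ − m·l·sinθ·θ̇² = 11.775710 + -3.848426 − -0.212209 = 8.139492
step 4→5:
  ẍ = (ẋ'−ẋ)/dt = (0.267857812−0.407323421)/0.033395 = -4.176242
  θ̈ = (θ̇'−θ̇)/dt = (-1.471205605−-1.469501933)/0.033395 = -0.051016
  sinθ=-0.397016, cosθ=0.917812
  F = (M+m)·ẍ + m·l·cosθ·θ̈ − m·l·sinθ·θ̇² = -5.866672 + -0.020582 − -0.376852 = -5.510402
step 5→6:
  ẍ = (ẋ'−ẋ)/dt = (-0.065471834−0.267857812)/0.033395 = -9.981424
  θ̈ = (θ̇'−θ̇)/dt = (-1.343584694−-1.471205605)/0.033395 = 3.821557
  sinθ=-0.441561, cosθ=0.897231
  F = (M+m)·ẍ + m·l·cosθ·θ̈ − m·l·sinθ·θ̇² = -14.021635 + 1.507186 − -0.420107 = -12.094342
step 6→7:
  ẍ = (ẋ'−ẋ)/dt = (-0.235561132−-0.065471834)/0.033395 = -5.093256
  θ̈ = (θ̇'−θ̇)/dt = (-1.351999701−-1.343584694)/0.033395 = -0.251984
  sinθ=-0.485092, cosθ=0.874463
  F = (M+m)·ẍ + m·l·cosθ·θ̈ − m·l·sinθ·θ̇² = -7.154869 + -0.096858 − -0.384925 = -6.866802

F_0 = -0.428615 N
F_1 = 2.321651 N
F_2 = -8.590781 N
F_3 = 8.139492 N
F_4 = -5.510402 N
F_5 = -12.094342 N
F_6 = -6.866802 N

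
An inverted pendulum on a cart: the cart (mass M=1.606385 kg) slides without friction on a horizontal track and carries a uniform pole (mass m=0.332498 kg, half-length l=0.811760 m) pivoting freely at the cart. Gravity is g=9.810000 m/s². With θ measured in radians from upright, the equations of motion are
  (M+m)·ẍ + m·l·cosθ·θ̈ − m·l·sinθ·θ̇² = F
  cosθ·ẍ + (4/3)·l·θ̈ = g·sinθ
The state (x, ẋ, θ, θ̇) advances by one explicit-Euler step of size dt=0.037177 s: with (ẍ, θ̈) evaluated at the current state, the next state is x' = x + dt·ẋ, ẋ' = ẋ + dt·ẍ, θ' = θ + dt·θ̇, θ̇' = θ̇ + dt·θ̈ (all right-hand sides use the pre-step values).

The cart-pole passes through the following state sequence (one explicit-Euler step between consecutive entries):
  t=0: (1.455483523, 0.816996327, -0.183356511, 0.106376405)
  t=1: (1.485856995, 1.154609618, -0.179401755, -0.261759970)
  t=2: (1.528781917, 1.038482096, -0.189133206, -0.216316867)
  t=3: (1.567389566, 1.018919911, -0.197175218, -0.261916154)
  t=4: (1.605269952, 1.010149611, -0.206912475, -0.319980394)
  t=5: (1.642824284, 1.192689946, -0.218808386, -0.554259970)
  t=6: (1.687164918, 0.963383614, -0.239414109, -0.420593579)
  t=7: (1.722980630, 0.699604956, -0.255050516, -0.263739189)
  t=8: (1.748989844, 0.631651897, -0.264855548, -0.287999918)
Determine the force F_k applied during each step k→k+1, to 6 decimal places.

F_0 = 14.980117 N
F_1 = -5.728444 N
F_2 = -1.342999 N
F_3 = -0.867152 N
F_4 = 7.861047 N
F_5 = -10.993666 N
F_6 = -12.639165 N
F_7 = -3.709640 N

step 0→1:
  ẍ = (ẋ'−ẋ)/dt = (1.154609618−0.816996327)/0.037177 = 9.081241
  θ̈ = (θ̇'−θ̇)/dt = (-0.261759970−0.106376405)/0.037177 = -9.902261
  sinθ=-0.182331, cosθ=0.983237
  F = (M+m)·ẍ + m·l·cosθ·θ̈ − m·l·sinθ·θ̇² = 17.607463 + -2.627903 − -0.000557 = 14.980117
step 1→2:
  ẍ = (ẋ'−ẋ)/dt = (1.038482096−1.154609618)/0.037177 = -3.123639
  θ̈ = (θ̇'−θ̇)/dt = (-0.216316867−-0.261759970)/0.037177 = 1.222345
  sinθ=-0.178441, cosθ=0.983951
  F = (M+m)·ẍ + m·l·cosθ·θ̈ − m·l·sinθ·θ̇² = -6.056370 + 0.324626 − -0.003300 = -5.728444
step 2→3:
  ẍ = (ẋ'−ẋ)/dt = (1.018919911−1.038482096)/0.037177 = -0.526191
  θ̈ = (θ̇'−θ̇)/dt = (-0.261916154−-0.216316867)/0.037177 = -1.226546
  sinθ=-0.188008, cosθ=0.982168
  F = (M+m)·ẍ + m·l·cosθ·θ̈ − m·l·sinθ·θ̇² = -1.020222 + -0.325152 − -0.002375 = -1.342999
step 3→4:
  ẍ = (ẋ'−ẋ)/dt = (1.010149611−1.018919911)/0.037177 = -0.235907
  θ̈ = (θ̇'−θ̇)/dt = (-0.319980394−-0.261916154)/0.037177 = -1.561832
  sinθ=-0.195900, cosθ=0.980624
  F = (M+m)·ẍ + m·l·cosθ·θ̈ − m·l·sinθ·θ̇² = -0.457395 + -0.413384 − -0.003627 = -0.867152
step 4→5:
  ẍ = (ẋ'−ẋ)/dt = (1.192689946−1.010149611)/0.037177 = 4.910034
  θ̈ = (θ̇'−θ̇)/dt = (-0.554259970−-0.319980394)/0.037177 = -6.301734
  sinθ=-0.205439, cosθ=0.978670
  F = (M+m)·ẍ + m·l·cosθ·θ̈ − m·l·sinθ·θ̇² = 9.519982 + -1.664612 − -0.005677 = 7.861047
step 5→6:
  ẍ = (ẋ'−ẋ)/dt = (0.963383614−1.192689946)/0.037177 = -6.167962
  θ̈ = (θ̇'−θ̇)/dt = (-0.420593579−-0.554259970)/0.037177 = 3.595406
  sinθ=-0.217067, cosθ=0.976157
  F = (M+m)·ẍ + m·l·cosθ·θ̈ − m·l·sinθ·θ̇² = -11.958957 + 0.947293 − -0.017999 = -10.993666
step 6→7:
  ẍ = (ẋ'−ẋ)/dt = (0.699604956−0.963383614)/0.037177 = -7.095211
  θ̈ = (θ̇'−θ̇)/dt = (-0.263739189−-0.420593579)/0.037177 = 4.219124
  sinθ=-0.237133, cosθ=0.971477
  F = (M+m)·ẍ + m·l·cosθ·θ̈ − m·l·sinθ·θ̇² = -13.756784 + 1.106297 − -0.011322 = -12.639165
step 7→8:
  ẍ = (ẋ'−ẋ)/dt = (0.631651897−0.699604956)/0.037177 = -1.827825
  θ̈ = (θ̇'−θ̇)/dt = (-0.287999918−-0.263739189)/0.037177 = -0.652574
  sinθ=-0.252294, cosθ=0.967651
  F = (M+m)·ẍ + m·l·cosθ·θ̈ − m·l·sinθ·θ̇² = -3.543939 + -0.170437 − -0.004737 = -3.709640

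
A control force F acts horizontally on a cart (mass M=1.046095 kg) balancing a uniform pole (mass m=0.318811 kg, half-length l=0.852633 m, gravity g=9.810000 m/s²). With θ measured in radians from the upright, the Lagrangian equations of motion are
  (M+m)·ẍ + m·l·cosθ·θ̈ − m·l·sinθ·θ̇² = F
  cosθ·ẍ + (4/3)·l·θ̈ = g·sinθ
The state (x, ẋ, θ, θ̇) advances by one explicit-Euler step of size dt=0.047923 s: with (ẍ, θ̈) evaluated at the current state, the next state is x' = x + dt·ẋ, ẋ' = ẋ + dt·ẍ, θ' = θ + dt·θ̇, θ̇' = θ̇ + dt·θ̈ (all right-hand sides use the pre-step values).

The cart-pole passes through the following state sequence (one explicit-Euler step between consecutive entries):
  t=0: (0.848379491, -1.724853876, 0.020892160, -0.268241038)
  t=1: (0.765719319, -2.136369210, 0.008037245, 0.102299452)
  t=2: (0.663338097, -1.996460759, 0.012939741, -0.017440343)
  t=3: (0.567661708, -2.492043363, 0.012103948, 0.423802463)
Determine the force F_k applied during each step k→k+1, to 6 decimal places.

step 0→1:
  ẍ = (ẋ'−ẋ)/dt = (-2.136369210−-1.724853876)/0.047923 = -8.587011
  θ̈ = (θ̇'−θ̇)/dt = (0.102299452−-0.268241038)/0.047923 = 7.731997
  sinθ=0.020891, cosθ=0.999782
  F = (M+m)·ẍ + m·l·cosθ·θ̈ − m·l·sinθ·θ̇² = -11.720463 + 2.101321 − 0.000409 = -9.619551
step 1→2:
  ẍ = (ẋ'−ẋ)/dt = (-1.996460759−-2.136369210)/0.047923 = 2.919443
  θ̈ = (θ̇'−θ̇)/dt = (-0.017440343−0.102299452)/0.047923 = -2.498587
  sinθ=0.008037, cosθ=0.999968
  F = (M+m)·ẍ + m·l·cosθ·θ̈ − m·l·sinθ·θ̇² = 3.984765 + -0.679166 − 0.000023 = 3.305576
step 2→3:
  ẍ = (ẋ'−ẋ)/dt = (-2.492043363−-1.996460759)/0.047923 = -10.341227
  θ̈ = (θ̇'−θ̇)/dt = (0.423802463−-0.017440343)/0.047923 = 9.207329
  sinθ=0.012939, cosθ=0.999916
  F = (M+m)·ẍ + m·l·cosθ·θ̈ − m·l·sinθ·θ̇² = -14.114802 + 2.502607 − 0.000001 = -11.612196

F_0 = -9.619551 N
F_1 = 3.305576 N
F_2 = -11.612196 N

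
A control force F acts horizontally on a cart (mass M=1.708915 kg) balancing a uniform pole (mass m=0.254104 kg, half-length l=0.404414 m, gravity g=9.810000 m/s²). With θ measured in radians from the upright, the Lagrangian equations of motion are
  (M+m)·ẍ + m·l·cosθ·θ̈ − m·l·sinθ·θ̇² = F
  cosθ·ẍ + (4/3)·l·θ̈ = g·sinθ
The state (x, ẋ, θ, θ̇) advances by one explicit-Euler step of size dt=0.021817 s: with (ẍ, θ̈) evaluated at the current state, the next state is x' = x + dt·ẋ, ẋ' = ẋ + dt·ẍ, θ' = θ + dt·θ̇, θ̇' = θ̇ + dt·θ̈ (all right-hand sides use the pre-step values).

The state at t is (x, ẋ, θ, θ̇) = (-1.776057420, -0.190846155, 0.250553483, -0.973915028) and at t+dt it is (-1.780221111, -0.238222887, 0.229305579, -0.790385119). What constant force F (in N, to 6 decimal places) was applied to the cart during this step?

F = -3.449487 N

ẍ = (ẋ'−ẋ)/dt = (-0.238222887−-0.190846155)/0.021817 = -2.171551
θ̈ = (θ̇'−θ̇)/dt = (-0.790385119−-0.973915028)/0.021817 = 8.412243
sinθ=0.247940, cosθ=0.968775
F = (M+m)·ẍ + m·l·cosθ·θ̈ − m·l·sinθ·θ̇² = -4.262796 + 0.837476 − 0.024167 = -3.449487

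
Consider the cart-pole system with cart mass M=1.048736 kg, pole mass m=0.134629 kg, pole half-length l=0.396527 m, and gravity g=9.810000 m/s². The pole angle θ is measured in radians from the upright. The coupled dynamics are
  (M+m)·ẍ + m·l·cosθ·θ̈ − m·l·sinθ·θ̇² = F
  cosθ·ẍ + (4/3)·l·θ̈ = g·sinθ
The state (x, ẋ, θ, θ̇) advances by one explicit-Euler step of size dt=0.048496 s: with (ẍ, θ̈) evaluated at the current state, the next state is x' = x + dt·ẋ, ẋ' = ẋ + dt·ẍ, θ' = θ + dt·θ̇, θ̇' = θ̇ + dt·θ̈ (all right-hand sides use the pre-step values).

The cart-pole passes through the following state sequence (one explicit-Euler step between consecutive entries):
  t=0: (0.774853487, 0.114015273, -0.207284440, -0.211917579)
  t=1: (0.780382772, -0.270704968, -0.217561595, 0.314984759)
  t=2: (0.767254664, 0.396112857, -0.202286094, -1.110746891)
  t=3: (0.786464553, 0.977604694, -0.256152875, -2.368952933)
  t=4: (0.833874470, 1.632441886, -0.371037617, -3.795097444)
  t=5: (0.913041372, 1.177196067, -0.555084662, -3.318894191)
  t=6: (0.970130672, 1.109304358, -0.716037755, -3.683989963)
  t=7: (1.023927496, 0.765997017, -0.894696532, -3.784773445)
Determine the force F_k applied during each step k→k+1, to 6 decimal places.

step 0→1:
  ẍ = (ẋ'−ẋ)/dt = (-0.270704968−0.114015273)/0.048496 = -7.933030
  θ̈ = (θ̇'−θ̇)/dt = (0.314984759−-0.211917579)/0.048496 = 10.864862
  sinθ=-0.205803, cosθ=0.978593
  F = (M+m)·ẍ + m·l·cosθ·θ̈ − m·l·sinθ·θ̇² = -9.387670 + 0.567594 − -0.000493 = -8.819583
step 1→2:
  ẍ = (ẋ'−ẋ)/dt = (0.396112857−-0.270704968)/0.048496 = 13.749955
  θ̈ = (θ̇'−θ̇)/dt = (-1.110746891−0.314984759)/0.048496 = -29.398954
  sinθ=-0.215849, cosθ=0.976427
  F = (M+m)·ẍ + m·l·cosθ·θ̈ − m·l·sinθ·θ̇² = 16.271216 + -1.532438 − -0.001143 = 14.739921
step 2→3:
  ẍ = (ẋ'−ẋ)/dt = (0.977604694−0.396112857)/0.048496 = 11.990511
  θ̈ = (θ̇'−θ̇)/dt = (-2.368952933−-1.110746891)/0.048496 = -25.944532
  sinθ=-0.200909, cosθ=0.979610
  F = (M+m)·ẍ + m·l·cosθ·θ̈ − m·l·sinθ·θ̇² = 14.189151 + -1.356783 − -0.013232 = 12.845601
step 3→4:
  ẍ = (ẋ'−ẋ)/dt = (1.632441886−0.977604694)/0.048496 = 13.502911
  θ̈ = (θ̇'−θ̇)/dt = (-3.795097444−-2.368952933)/0.048496 = -29.407467
  sinθ=-0.253361, cosθ=0.967372
  F = (M+m)·ẍ + m·l·cosθ·θ̈ − m·l·sinθ·θ̇² = 15.978873 + -1.518667 − -0.075904 = 14.536110
step 4→5:
  ẍ = (ẋ'−ẋ)/dt = (1.177196067−1.632441886)/0.048496 = -9.387286
  θ̈ = (θ̇'−θ̇)/dt = (-3.318894191−-3.795097444)/0.048496 = 9.819434
  sinθ=-0.362583, cosθ=0.931952
  F = (M+m)·ẍ + m·l·cosθ·θ̈ − m·l·sinθ·θ̇² = -11.108586 + 0.488530 − -0.278782 = -10.341274
step 5→6:
  ẍ = (ẋ'−ẋ)/dt = (1.109304358−1.177196067)/0.048496 = -1.399944
  θ̈ = (θ̇'−θ̇)/dt = (-3.683989963−-3.318894191)/0.048496 = -7.528369
  sinθ=-0.527015, cosθ=0.849856
  F = (M+m)·ẍ + m·l·cosθ·θ̈ − m·l·sinθ·θ̇² = -1.656645 + -0.341553 − -0.309900 = -1.688298
step 6→7:
  ẍ = (ẋ'−ẋ)/dt = (0.765997017−1.109304358)/0.048496 = -7.079086
  θ̈ = (θ̇'−θ̇)/dt = (-3.784773445−-3.683989963)/0.048496 = -2.078181
  sinθ=-0.656401, cosθ=0.754412
  F = (M+m)·ẍ + m·l·cosθ·θ̈ − m·l·sinθ·θ̇² = -8.377142 + -0.083696 − -0.475573 = -7.985265

F_0 = -8.819583 N
F_1 = 14.739921 N
F_2 = 12.845601 N
F_3 = 14.536110 N
F_4 = -10.341274 N
F_5 = -1.688298 N
F_6 = -7.985265 N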